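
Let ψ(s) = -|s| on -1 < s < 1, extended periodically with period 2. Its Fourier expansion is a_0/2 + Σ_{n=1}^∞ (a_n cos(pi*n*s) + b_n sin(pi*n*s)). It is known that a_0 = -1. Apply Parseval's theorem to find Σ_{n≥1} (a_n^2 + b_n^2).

1/6

Parseval: a_0^2/2 + Σ_{n≥1} (a_n^2+b_n^2) = ∫_{-1}^{1} ψ(s)^2 ds = 2/3.
Subtract a_0^2/2 = 1/2: Σ (a_n^2+b_n^2) = 1/6.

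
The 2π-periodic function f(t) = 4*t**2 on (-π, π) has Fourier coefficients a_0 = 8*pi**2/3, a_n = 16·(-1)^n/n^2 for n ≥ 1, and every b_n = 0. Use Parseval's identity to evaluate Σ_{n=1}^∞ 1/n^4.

Parseval: a_0^2/2 + Σ a_n^2 = (1/π) ∫_{-π}^{π} f(t)^2 dt = 32*pi**4/5.
Subtract a_0^2/2 = 32*pi**4/9: Σ a_n^2 = 128*pi**4/45.
Since a_n^2 = 256/n^4, Σ 1/n^4 = pi**4/90.

pi**4/90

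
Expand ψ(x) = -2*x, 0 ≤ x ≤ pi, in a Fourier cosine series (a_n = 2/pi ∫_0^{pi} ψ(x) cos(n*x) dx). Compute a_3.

a_3 = 2/pi ∫_0^{pi} (-2*x) cos(3*x) dx.
Integrating by parts (boundary term plus one more integral), an antiderivative of (-2*x) cos(3*x) is -2*x*sin(3*x)/3 - 2*cos(3*x)/9; evaluating from 0 to pi: ∫_{0}^{pi} (-2*x) cos(3*x) dx = (2/9) - (-2/9) = 4/9.
Hence a_3 = (2/pi)·(4/9) = 8/(9*pi).

8/(9*pi)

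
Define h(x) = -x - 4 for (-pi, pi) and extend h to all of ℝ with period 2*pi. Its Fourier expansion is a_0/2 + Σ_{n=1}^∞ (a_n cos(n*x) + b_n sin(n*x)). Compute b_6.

b_6 = 1/pi ∫_{-pi}^{pi} h(x) sin(6*x) dx.
Integrating by parts (boundary term plus one more integral), an antiderivative of (-x - 4) sin(6*x) is x*cos(6*x)/6 - sin(6*x)/36 + 2*cos(6*x)/3; evaluating from -pi to pi: ∫_{-pi}^{pi} (-x - 4) sin(6*x) dx = (pi/6 + 2/3) - (2/3 - pi/6) = pi/3.
Hence b_6 = (1/pi)·(pi/3) = 1/3.

1/3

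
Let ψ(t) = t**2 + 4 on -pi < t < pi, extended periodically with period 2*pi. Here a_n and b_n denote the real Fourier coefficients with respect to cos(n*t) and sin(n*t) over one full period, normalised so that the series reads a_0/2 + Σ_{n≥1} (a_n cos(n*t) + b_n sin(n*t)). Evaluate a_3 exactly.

-4/9

a_3 = 1/pi ∫_{-pi}^{pi} ψ(t) cos(3*t) dt.
ψ is even and cos(3*t) is even, so the integrand is even and a_3 = 2/pi ∫_0^{pi} ψ(t) cos(3*t) dt.
Integrating by parts twice (tabular method), an antiderivative of (t**2 + 4) cos(3*t) is t**2*sin(3*t)/3 + 2*t*cos(3*t)/9 + 34*sin(3*t)/27; evaluating from 0 to pi: ∫_{0}^{pi} (t**2 + 4) cos(3*t) dt = (-2*pi/9) - (0) = -2*pi/9.
Hence a_3 = (2/pi)·(-2*pi/9) = -4/9.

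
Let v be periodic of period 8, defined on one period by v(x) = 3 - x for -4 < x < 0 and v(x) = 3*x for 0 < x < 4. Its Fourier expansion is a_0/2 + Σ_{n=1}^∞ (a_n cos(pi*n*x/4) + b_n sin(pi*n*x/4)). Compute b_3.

2/(3*pi)

b_3 = 1/4 ∫_{-4}^{4} v(x) sin(3*pi*x/4) dx.
Split the integral at the breakpoints.
Integrating by parts (boundary term plus one more integral), an antiderivative of (3 - x) sin(3*pi*x/4) is 4*x*cos(3*pi*x/4)/(3*pi) - 16*sin(3*pi*x/4)/(9*pi**2) - 4*cos(3*pi*x/4)/pi; evaluating from -4 to 0: ∫_{-4}^{0} (3 - x) sin(3*pi*x/4) dx = (-4/pi) - (28/(3*pi)) = -40/(3*pi).
Integrating by parts (boundary term plus one more integral), an antiderivative of (3*x) sin(3*pi*x/4) is -4*x*cos(3*pi*x/4)/pi + 16*sin(3*pi*x/4)/(3*pi**2); evaluating from 0 to 4: ∫_{0}^{4} (3*x) sin(3*pi*x/4) dx = (16/pi) - (0) = 16/pi.
Summing the pieces and multiplying by (1/4) gives b_3 = 2/(3*pi).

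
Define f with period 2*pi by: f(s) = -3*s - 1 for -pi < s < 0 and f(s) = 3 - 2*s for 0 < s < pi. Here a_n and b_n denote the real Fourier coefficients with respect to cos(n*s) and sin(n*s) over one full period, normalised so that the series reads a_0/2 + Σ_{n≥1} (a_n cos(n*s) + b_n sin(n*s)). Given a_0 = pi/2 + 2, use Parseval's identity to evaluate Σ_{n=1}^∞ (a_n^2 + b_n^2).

-10*pi + 8 + 101*pi**2/24

Parseval: a_0^2/2 + Σ_{n≥1} (a_n^2+b_n^2) = 1/pi ∫_{-pi}^{pi} f(s)^2 ds = -9*pi + 10 + 13*pi**2/3.
Subtract a_0^2/2 = (pi + 4)**2/8: Σ (a_n^2+b_n^2) = -10*pi + 8 + 101*pi**2/24.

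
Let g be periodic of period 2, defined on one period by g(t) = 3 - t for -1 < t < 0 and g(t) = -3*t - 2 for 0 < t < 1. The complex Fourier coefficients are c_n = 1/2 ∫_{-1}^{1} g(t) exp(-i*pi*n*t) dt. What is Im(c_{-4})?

1/(2*pi)

Since g is real-valued, Im(c_{-4}) = -1/2 ∫_{-1}^{1} g(t) sin(-4*pi*t) dt = b_{4}/2.
Split the integral at the breakpoints.
Integrating by parts (boundary term plus one more integral), an antiderivative of (3 - t) sin(-4*pi*t) is -t*cos(4*pi*t)/(4*pi) + sin(4*pi*t)/(16*pi**2) + 3*cos(4*pi*t)/(4*pi); evaluating from -1 to 0: ∫_{-1}^{0} (3 - t) sin(-4*pi*t) dt = (3/(4*pi)) - (1/pi) = -1/(4*pi).
Integrating by parts (boundary term plus one more integral), an antiderivative of (-3*t - 2) sin(-4*pi*t) is -3*t*cos(4*pi*t)/(4*pi) + 3*sin(4*pi*t)/(16*pi**2) - cos(4*pi*t)/(2*pi); evaluating from 0 to 1: ∫_{0}^{1} (-3*t - 2) sin(-4*pi*t) dt = (-5/(4*pi)) - (-1/(2*pi)) = -3/(4*pi).
So ∫_{-1}^{1} g(t) sin(-4*pi*t) dt = -1/pi.
Hence Im(c_{-4}) = (-1/2)·(-1/pi) = 1/(2*pi).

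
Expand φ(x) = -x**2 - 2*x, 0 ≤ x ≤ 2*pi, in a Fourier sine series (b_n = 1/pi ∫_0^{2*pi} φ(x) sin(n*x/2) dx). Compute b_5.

8*(-25*pi**2 - 25*pi + 4)/(125*pi)

b_5 = 1/pi ∫_0^{2*pi} (-x**2 - 2*x) sin(5*x/2) dx.
Integrating by parts twice (tabular method), an antiderivative of (-x**2 - 2*x) sin(5*x/2) is 2*x**2*cos(5*x/2)/5 - 8*x*sin(5*x/2)/25 + 4*x*cos(5*x/2)/5 - 8*sin(5*x/2)/25 - 16*cos(5*x/2)/125; evaluating from 0 to 2*pi: ∫_{0}^{2*pi} (-x**2 - 2*x) sin(5*x/2) dx = (-8*pi**2/5 - 8*pi/5 + 16/125) - (-16/125) = -8*pi**2/5 - 8*pi/5 + 32/125.
Hence b_5 = (1/pi)·(-8*pi**2/5 - 8*pi/5 + 32/125) = 8*(-25*pi**2 - 25*pi + 4)/(125*pi).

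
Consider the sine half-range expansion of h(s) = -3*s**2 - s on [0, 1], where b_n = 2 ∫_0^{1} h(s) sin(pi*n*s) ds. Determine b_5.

8*(3 - 25*pi**2)/(125*pi**3)

b_5 = 2 ∫_0^{1} (-3*s**2 - s) sin(5*pi*s) ds.
Integrating by parts twice (tabular method), an antiderivative of (-3*s**2 - s) sin(5*pi*s) is 3*s**2*cos(5*pi*s)/(5*pi) - 6*s*sin(5*pi*s)/(25*pi**2) + s*cos(5*pi*s)/(5*pi) - sin(5*pi*s)/(25*pi**2) - 6*cos(5*pi*s)/(125*pi**3); evaluating from 0 to 1: ∫_{0}^{1} (-3*s**2 - s) sin(5*pi*s) ds = (2*(3 - 50*pi**2)/(125*pi**3)) - (-6/(125*pi**3)) = 4*(3 - 25*pi**2)/(125*pi**3).
Hence b_5 = 2·(4*(3 - 25*pi**2)/(125*pi**3)) = 8*(3 - 25*pi**2)/(125*pi**3).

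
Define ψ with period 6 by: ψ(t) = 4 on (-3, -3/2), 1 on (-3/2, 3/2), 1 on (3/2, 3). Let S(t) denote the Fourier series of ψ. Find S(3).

t = 3 differs from t = -3 by 1 full period(s), and the series is 6-periodic.
At t = -3 the one-sided limits are ψ(-3^-) = 1 and ψ(-3^+) = 4.
By Dirichlet's theorem the series converges to their average, [(1) + (4)]/2 = 5/2.

5/2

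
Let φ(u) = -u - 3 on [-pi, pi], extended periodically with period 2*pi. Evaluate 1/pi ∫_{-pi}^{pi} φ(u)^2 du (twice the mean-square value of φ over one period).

1/pi ∫_{-pi}^{pi} φ(u)^2 du = 1/pi · (2*pi*(pi**2 + 27)/3) = 2*pi**2/3 + 18.

2*pi**2/3 + 18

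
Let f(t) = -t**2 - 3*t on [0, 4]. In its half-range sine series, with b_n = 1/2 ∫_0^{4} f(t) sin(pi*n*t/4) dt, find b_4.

14/pi

b_4 = 1/2 ∫_0^{4} (-t**2 - 3*t) sin(pi*t) dt.
Integrating by parts twice (tabular method), an antiderivative of (-t**2 - 3*t) sin(pi*t) is t**2*cos(pi*t)/pi - 2*t*sin(pi*t)/pi**2 + 3*t*cos(pi*t)/pi - 3*sin(pi*t)/pi**2 - 2*cos(pi*t)/pi**3; evaluating from 0 to 4: ∫_{0}^{4} (-t**2 - 3*t) sin(pi*t) dt = (-2/pi**3 + 28/pi) - (-2/pi**3) = 28/pi.
Hence b_4 = (1/2)·(28/pi) = 14/pi.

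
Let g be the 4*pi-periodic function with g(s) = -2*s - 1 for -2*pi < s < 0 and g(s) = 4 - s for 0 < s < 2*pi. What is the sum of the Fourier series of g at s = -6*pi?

3/2 + pi

s = -6*pi differs from s = 2*pi by -2 full period(s), and the series is 4*pi-periodic.
At s = 2*pi the one-sided limits are g(2*pi^-) = 4 - 2*pi and g(2*pi^+) = -1 + 4*pi.
By Dirichlet's theorem the series converges to their average, [(4 - 2*pi) + (-1 + 4*pi)]/2 = 3/2 + pi.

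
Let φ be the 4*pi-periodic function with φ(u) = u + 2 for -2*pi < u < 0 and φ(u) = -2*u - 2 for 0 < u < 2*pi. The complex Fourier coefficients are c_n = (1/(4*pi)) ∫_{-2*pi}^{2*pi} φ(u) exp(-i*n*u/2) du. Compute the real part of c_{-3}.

Since φ is real-valued, Re(c_{-3}) = (1/(4*pi)) ∫_{-2*pi}^{2*pi} φ(u) cos(-3*u/2) du = a_{3}/2.
Split the integral at the breakpoints.
Integrating by parts (boundary term plus one more integral), an antiderivative of (u + 2) cos(-3*u/2) is 2*u*sin(3*u/2)/3 + 4*sin(3*u/2)/3 + 4*cos(3*u/2)/9; evaluating from -2*pi to 0: ∫_{-2*pi}^{0} (u + 2) cos(-3*u/2) du = (4/9) - (-4/9) = 8/9.
Integrating by parts (boundary term plus one more integral), an antiderivative of (-2*u - 2) cos(-3*u/2) is -4*u*sin(3*u/2)/3 - 4*sin(3*u/2)/3 - 8*cos(3*u/2)/9; evaluating from 0 to 2*pi: ∫_{0}^{2*pi} (-2*u - 2) cos(-3*u/2) du = (8/9) - (-8/9) = 16/9.
So ∫_{-2*pi}^{2*pi} φ(u) cos(-3*u/2) du = 8/3.
Hence Re(c_{-3}) = (1/(4*pi))·(8/3) = 2/(3*pi).

2/(3*pi)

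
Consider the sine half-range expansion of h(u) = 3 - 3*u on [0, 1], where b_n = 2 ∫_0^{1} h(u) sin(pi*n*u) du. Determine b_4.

b_4 = 2 ∫_0^{1} (3 - 3*u) sin(4*pi*u) du.
Integrating by parts (boundary term plus one more integral), an antiderivative of (3 - 3*u) sin(4*pi*u) is 3*u*cos(4*pi*u)/(4*pi) - 3*sin(4*pi*u)/(16*pi**2) - 3*cos(4*pi*u)/(4*pi); evaluating from 0 to 1: ∫_{0}^{1} (3 - 3*u) sin(4*pi*u) du = (0) - (-3/(4*pi)) = 3/(4*pi).
Hence b_4 = 2·(3/(4*pi)) = 3/(2*pi).

3/(2*pi)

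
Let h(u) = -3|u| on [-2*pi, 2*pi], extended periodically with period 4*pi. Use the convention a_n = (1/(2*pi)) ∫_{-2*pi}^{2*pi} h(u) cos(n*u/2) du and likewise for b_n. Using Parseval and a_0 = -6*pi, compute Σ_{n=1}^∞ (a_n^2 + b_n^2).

Parseval: a_0^2/2 + Σ_{n≥1} (a_n^2+b_n^2) = (1/(2*pi)) ∫_{-2*pi}^{2*pi} h(u)^2 du = 24*pi**2.
Subtract a_0^2/2 = 18*pi**2: Σ (a_n^2+b_n^2) = 6*pi**2.

6*pi**2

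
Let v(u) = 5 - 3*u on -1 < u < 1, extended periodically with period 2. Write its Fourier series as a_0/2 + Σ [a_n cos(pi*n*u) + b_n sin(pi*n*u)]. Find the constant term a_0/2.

5

a_0 = ∫_{-1}^{1} v(u) du = 10.
So the constant term a_0/2 = 5.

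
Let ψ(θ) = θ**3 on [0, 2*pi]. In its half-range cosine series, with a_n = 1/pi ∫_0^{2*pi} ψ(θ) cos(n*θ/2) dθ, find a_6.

a_6 = 1/pi ∫_0^{2*pi} (θ**3) cos(3*θ) dθ.
Integrating by parts three times (tabular method), an antiderivative of (θ**3) cos(3*θ) is θ**3*sin(3*θ)/3 + θ**2*cos(3*θ)/3 - 2*θ*sin(3*θ)/9 - 2*cos(3*θ)/27; evaluating from 0 to 2*pi: ∫_{0}^{2*pi} (θ**3) cos(3*θ) dθ = (-2/27 + 4*pi**2/3) - (-2/27) = 4*pi**2/3.
Hence a_6 = (1/pi)·(4*pi**2/3) = 4*pi/3.

4*pi/3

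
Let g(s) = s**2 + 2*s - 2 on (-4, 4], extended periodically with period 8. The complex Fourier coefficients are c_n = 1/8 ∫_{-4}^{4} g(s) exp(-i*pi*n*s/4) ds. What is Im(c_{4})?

Since g is real-valued, Im(c_{4}) = -1/8 ∫_{-4}^{4} g(s) sin(pi*s) ds = -b_{4}/2.
Integrating by parts twice (tabular method), an antiderivative of (s**2 + 2*s - 2) sin(pi*s) is -s**2*cos(pi*s)/pi + 2*s*sin(pi*s)/pi**2 - 2*s*cos(pi*s)/pi + 2*sin(pi*s)/pi**2 + 2*cos(pi*s)/pi**3 + 2*cos(pi*s)/pi; evaluating from -4 to 4: ∫_{-4}^{4} (s**2 + 2*s - 2) sin(pi*s) ds = (-22/pi + 2/pi**3) - (-6/pi + 2/pi**3) = -16/pi.
Hence Im(c_{4}) = (-1/8)·(-16/pi) = 2/pi.

2/pi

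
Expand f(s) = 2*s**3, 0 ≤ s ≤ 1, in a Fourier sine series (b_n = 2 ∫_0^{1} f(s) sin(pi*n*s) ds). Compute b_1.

b_1 = 2 ∫_0^{1} (2*s**3) sin(pi*s) ds.
Integrating by parts three times (tabular method), an antiderivative of (2*s**3) sin(pi*s) is -2*s**3*cos(pi*s)/pi + 6*s**2*sin(pi*s)/pi**2 + 12*s*cos(pi*s)/pi**3 - 12*sin(pi*s)/pi**4; evaluating from 0 to 1: ∫_{0}^{1} (2*s**3) sin(pi*s) ds = (-12/pi**3 + 2/pi) - (0) = -12/pi**3 + 2/pi.
Hence b_1 = 2·(-12/pi**3 + 2/pi) = -24/pi**3 + 4/pi.

-24/pi**3 + 4/pi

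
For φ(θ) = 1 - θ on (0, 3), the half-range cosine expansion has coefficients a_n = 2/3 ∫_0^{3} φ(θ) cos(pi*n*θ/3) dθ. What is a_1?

12/pi**2

a_1 = 2/3 ∫_0^{3} (1 - θ) cos(pi*θ/3) dθ.
Integrating by parts (boundary term plus one more integral), an antiderivative of (1 - θ) cos(pi*θ/3) is -3*θ*sin(pi*θ/3)/pi + 3*sin(pi*θ/3)/pi - 9*cos(pi*θ/3)/pi**2; evaluating from 0 to 3: ∫_{0}^{3} (1 - θ) cos(pi*θ/3) dθ = (9/pi**2) - (-9/pi**2) = 18/pi**2.
Hence a_1 = (2/3)·(18/pi**2) = 12/pi**2.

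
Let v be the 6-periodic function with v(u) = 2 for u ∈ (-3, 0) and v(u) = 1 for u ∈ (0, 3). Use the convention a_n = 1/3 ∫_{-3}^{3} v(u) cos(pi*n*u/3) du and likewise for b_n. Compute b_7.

b_7 = 1/3 ∫_{-3}^{3} v(u) sin(7*pi*u/3) du.
Split the integral at the breakpoints.
Directly, an antiderivative of (2) sin(7*pi*u/3) is -6*cos(7*pi*u/3)/(7*pi); evaluating from -3 to 0: ∫_{-3}^{0} (2) sin(7*pi*u/3) du = (-6/(7*pi)) - (6/(7*pi)) = -12/(7*pi).
Directly, an antiderivative of (1) sin(7*pi*u/3) is -3*cos(7*pi*u/3)/(7*pi); evaluating from 0 to 3: ∫_{0}^{3} (1) sin(7*pi*u/3) du = (3/(7*pi)) - (-3/(7*pi)) = 6/(7*pi).
Summing the pieces and multiplying by (1/3) gives b_7 = -2/(7*pi).

-2/(7*pi)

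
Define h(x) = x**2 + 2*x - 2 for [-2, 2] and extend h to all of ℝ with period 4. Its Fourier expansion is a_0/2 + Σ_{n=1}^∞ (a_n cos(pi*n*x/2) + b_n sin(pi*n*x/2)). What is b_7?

8/(7*pi)

b_7 = 1/2 ∫_{-2}^{2} h(x) sin(7*pi*x/2) dx.
Integrating by parts twice (tabular method), an antiderivative of (x**2 + 2*x - 2) sin(7*pi*x/2) is -2*x**2*cos(7*pi*x/2)/(7*pi) + 8*x*sin(7*pi*x/2)/(49*pi**2) - 4*x*cos(7*pi*x/2)/(7*pi) + 8*sin(7*pi*x/2)/(49*pi**2) + 16*cos(7*pi*x/2)/(343*pi**3) + 4*cos(7*pi*x/2)/(7*pi); evaluating from -2 to 2: ∫_{-2}^{2} (x**2 + 2*x - 2) sin(7*pi*x/2) dx = (4*(-4 + 147*pi**2)/(343*pi**3)) - (4*(-49*pi**2 - 4)/(343*pi**3)) = 16/(7*pi).
Hence b_7 = (1/2)·(16/(7*pi)) = 8/(7*pi).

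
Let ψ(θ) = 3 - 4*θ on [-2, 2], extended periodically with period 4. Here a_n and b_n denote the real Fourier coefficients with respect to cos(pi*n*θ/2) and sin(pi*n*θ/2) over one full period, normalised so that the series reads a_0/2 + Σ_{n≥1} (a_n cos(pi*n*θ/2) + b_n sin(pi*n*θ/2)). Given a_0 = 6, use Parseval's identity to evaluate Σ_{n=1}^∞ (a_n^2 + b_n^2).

Parseval: a_0^2/2 + Σ_{n≥1} (a_n^2+b_n^2) = 1/2 ∫_{-2}^{2} ψ(θ)^2 dθ = 182/3.
Subtract a_0^2/2 = 18: Σ (a_n^2+b_n^2) = 128/3.

128/3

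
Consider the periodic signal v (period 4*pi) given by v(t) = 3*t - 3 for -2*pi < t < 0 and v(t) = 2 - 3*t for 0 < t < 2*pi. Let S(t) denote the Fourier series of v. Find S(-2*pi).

-6*pi - 1/2

t = -2*pi differs from t = 2*pi by -1 full period(s), and the series is 4*pi-periodic.
At t = 2*pi the one-sided limits are v(2*pi^-) = 2 - 6*pi and v(2*pi^+) = -6*pi - 3.
By Dirichlet's theorem the series converges to their average, [(2 - 6*pi) + (-6*pi - 3)]/2 = -6*pi - 1/2.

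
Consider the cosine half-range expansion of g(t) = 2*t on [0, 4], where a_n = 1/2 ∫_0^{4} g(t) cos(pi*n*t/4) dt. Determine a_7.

a_7 = 1/2 ∫_0^{4} (2*t) cos(7*pi*t/4) dt.
Integrating by parts (boundary term plus one more integral), an antiderivative of (2*t) cos(7*pi*t/4) is 8*t*sin(7*pi*t/4)/(7*pi) + 32*cos(7*pi*t/4)/(49*pi**2); evaluating from 0 to 4: ∫_{0}^{4} (2*t) cos(7*pi*t/4) dt = (-32/(49*pi**2)) - (32/(49*pi**2)) = -64/(49*pi**2).
Hence a_7 = (1/2)·(-64/(49*pi**2)) = -32/(49*pi**2).

-32/(49*pi**2)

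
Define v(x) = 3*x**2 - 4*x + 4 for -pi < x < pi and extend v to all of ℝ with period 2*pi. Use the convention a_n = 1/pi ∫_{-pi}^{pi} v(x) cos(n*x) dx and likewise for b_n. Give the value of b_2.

4

b_2 = 1/pi ∫_{-pi}^{pi} v(x) sin(2*x) dx.
Integrating by parts twice (tabular method), an antiderivative of (3*x**2 - 4*x + 4) sin(2*x) is -3*x**2*cos(2*x)/2 + 3*x*sin(2*x)/2 + 2*x*cos(2*x) - sin(2*x) - 5*cos(2*x)/4; evaluating from -pi to pi: ∫_{-pi}^{pi} (3*x**2 - 4*x + 4) sin(2*x) dx = (-3*pi**2/2 - 5/4 + 2*pi) - (-3*pi**2/2 - 2*pi - 5/4) = 4*pi.
Hence b_2 = (1/pi)·(4*pi) = 4.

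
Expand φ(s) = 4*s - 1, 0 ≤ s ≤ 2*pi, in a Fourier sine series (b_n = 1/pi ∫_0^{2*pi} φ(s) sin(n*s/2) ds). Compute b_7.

4*(-1 + 4*pi)/(7*pi)

b_7 = 1/pi ∫_0^{2*pi} (4*s - 1) sin(7*s/2) ds.
Integrating by parts (boundary term plus one more integral), an antiderivative of (4*s - 1) sin(7*s/2) is -8*s*cos(7*s/2)/7 + 16*sin(7*s/2)/49 + 2*cos(7*s/2)/7; evaluating from 0 to 2*pi: ∫_{0}^{2*pi} (4*s - 1) sin(7*s/2) ds = (-2/7 + 16*pi/7) - (2/7) = -4/7 + 16*pi/7.
Hence b_7 = (1/pi)·(-4/7 + 16*pi/7) = 4*(-1 + 4*pi)/(7*pi).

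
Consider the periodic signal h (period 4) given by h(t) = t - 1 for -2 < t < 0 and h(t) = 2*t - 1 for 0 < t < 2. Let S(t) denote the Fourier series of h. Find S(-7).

t = -7 differs from t = 1 by -2 full period(s), and the series is 4-periodic.
h is continuous at t = 1 with value 1, so the series converges to 1 there.

1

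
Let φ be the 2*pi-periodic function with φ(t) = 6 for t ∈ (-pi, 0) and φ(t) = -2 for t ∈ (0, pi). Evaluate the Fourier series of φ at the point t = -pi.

2

At t = -pi the one-sided limits are φ(-pi^-) = -2 and φ(-pi^+) = 6.
By Dirichlet's theorem the series converges to their average, [(-2) + (6)]/2 = 2.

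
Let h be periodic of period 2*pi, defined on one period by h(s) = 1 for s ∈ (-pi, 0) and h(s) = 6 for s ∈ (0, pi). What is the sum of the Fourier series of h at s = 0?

7/2

At s = 0 the one-sided limits are h(0^-) = 1 and h(0^+) = 6.
By Dirichlet's theorem the series converges to their average, [(1) + (6)]/2 = 7/2.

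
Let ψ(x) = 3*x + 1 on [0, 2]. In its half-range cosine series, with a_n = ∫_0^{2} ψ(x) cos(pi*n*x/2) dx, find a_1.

a_1 = ∫_0^{2} (3*x + 1) cos(pi*x/2) dx.
Integrating by parts (boundary term plus one more integral), an antiderivative of (3*x + 1) cos(pi*x/2) is 6*x*sin(pi*x/2)/pi + 2*sin(pi*x/2)/pi + 12*cos(pi*x/2)/pi**2; evaluating from 0 to 2: ∫_{0}^{2} (3*x + 1) cos(pi*x/2) dx = (-12/pi**2) - (12/pi**2) = -24/pi**2.
Hence a_1 = -24/pi**2.

-24/pi**2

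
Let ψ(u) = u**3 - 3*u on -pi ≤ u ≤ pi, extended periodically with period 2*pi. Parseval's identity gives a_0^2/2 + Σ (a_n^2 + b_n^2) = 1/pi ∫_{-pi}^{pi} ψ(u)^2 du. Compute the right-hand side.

1/pi ∫_{-pi}^{pi} ψ(u)^2 du = 1/pi · (2*pi**3*(-42*pi**2 + 105 + 5*pi**4)/35) = 2*pi**2*(-42*pi**2 + 105 + 5*pi**4)/35.

2*pi**2*(-42*pi**2 + 105 + 5*pi**4)/35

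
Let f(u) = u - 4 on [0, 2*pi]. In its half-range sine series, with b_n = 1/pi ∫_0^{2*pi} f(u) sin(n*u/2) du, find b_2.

b_2 = 1/pi ∫_0^{2*pi} (u - 4) sin(u) du.
Integrating by parts (boundary term plus one more integral), an antiderivative of (u - 4) sin(u) is -u*cos(u) + sin(u) + 4*cos(u); evaluating from 0 to 2*pi: ∫_{0}^{2*pi} (u - 4) sin(u) du = (4 - 2*pi) - (4) = -2*pi.
Hence b_2 = (1/pi)·(-2*pi) = -2.

-2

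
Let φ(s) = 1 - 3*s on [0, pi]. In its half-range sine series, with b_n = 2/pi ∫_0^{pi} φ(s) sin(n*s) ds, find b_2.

b_2 = 2/pi ∫_0^{pi} (1 - 3*s) sin(2*s) ds.
Integrating by parts (boundary term plus one more integral), an antiderivative of (1 - 3*s) sin(2*s) is 3*s*cos(2*s)/2 - 3*sin(2*s)/4 - cos(2*s)/2; evaluating from 0 to pi: ∫_{0}^{pi} (1 - 3*s) sin(2*s) ds = (-1/2 + 3*pi/2) - (-1/2) = 3*pi/2.
Hence b_2 = (2/pi)·(3*pi/2) = 3.

3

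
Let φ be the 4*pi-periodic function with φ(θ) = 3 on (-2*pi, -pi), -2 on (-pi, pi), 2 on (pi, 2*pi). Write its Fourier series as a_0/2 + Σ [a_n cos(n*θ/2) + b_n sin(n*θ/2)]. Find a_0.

1/2

a_0 = (1/(2*pi)) ∫_{-2*pi}^{2*pi} φ(θ) dθ = (1/(2*pi)) · (pi) = 1/2.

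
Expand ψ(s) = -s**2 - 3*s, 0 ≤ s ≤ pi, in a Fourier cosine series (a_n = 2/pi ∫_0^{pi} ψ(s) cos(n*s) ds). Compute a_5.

a_5 = 2/pi ∫_0^{pi} (-s**2 - 3*s) cos(5*s) ds.
Integrating by parts twice (tabular method), an antiderivative of (-s**2 - 3*s) cos(5*s) is -s**2*sin(5*s)/5 - 3*s*sin(5*s)/5 - 2*s*cos(5*s)/25 + 2*sin(5*s)/125 - 3*cos(5*s)/25; evaluating from 0 to pi: ∫_{0}^{pi} (-s**2 - 3*s) cos(5*s) ds = (3/25 + 2*pi/25) - (-3/25) = 6/25 + 2*pi/25.
Hence a_5 = (2/pi)·(6/25 + 2*pi/25) = 4*(3 + pi)/(25*pi).

4*(3 + pi)/(25*pi)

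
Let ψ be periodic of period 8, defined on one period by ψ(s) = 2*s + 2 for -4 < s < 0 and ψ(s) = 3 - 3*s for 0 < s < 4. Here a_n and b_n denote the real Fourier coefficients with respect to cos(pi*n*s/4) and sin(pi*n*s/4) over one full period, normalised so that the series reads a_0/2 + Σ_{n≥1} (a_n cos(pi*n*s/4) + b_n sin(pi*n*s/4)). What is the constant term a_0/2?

a_0 = 1/4 ∫_{-4}^{4} ψ(s) ds = 1/4 · (-20) = -5.
So the constant term a_0/2 = -5/2.

-5/2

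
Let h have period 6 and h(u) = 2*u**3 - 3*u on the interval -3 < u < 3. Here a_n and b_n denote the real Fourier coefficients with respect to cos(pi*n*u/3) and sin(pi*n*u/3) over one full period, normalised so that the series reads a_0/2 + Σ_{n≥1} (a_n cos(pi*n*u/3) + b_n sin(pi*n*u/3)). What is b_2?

-45/pi + 81/pi**3

b_2 = 1/3 ∫_{-3}^{3} h(u) sin(2*pi*u/3) du.
h is odd and sin(2*pi*u/3) is odd, so the integrand is even and b_2 = 2/3 ∫_0^{3} h(u) sin(2*pi*u/3) du.
Integrating by parts three times (tabular method), an antiderivative of (2*u**3 - 3*u) sin(2*pi*u/3) is -3*u**3*cos(2*pi*u/3)/pi + 27*u**2*sin(2*pi*u/3)/(2*pi**2) + 81*u*cos(2*pi*u/3)/(2*pi**3) + 9*u*cos(2*pi*u/3)/(2*pi) - 27*sin(2*pi*u/3)/(4*pi**2) - 243*sin(2*pi*u/3)/(4*pi**4); evaluating from 0 to 3: ∫_{0}^{3} (2*u**3 - 3*u) sin(2*pi*u/3) du = (27*(9 - 5*pi**2)/(2*pi**3)) - (0) = 27*(9 - 5*pi**2)/(2*pi**3).
Hence b_2 = (2/3)·(27*(9 - 5*pi**2)/(2*pi**3)) = -45/pi + 81/pi**3.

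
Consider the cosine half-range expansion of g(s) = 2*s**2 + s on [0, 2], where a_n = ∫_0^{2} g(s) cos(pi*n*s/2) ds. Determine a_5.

a_5 = ∫_0^{2} (2*s**2 + s) cos(5*pi*s/2) ds.
Integrating by parts twice (tabular method), an antiderivative of (2*s**2 + s) cos(5*pi*s/2) is 4*s**2*sin(5*pi*s/2)/(5*pi) + 2*s*sin(5*pi*s/2)/(5*pi) + 16*s*cos(5*pi*s/2)/(25*pi**2) - 32*sin(5*pi*s/2)/(125*pi**3) + 4*cos(5*pi*s/2)/(25*pi**2); evaluating from 0 to 2: ∫_{0}^{2} (2*s**2 + s) cos(5*pi*s/2) ds = (-36/(25*pi**2)) - (4/(25*pi**2)) = -8/(5*pi**2).
Hence a_5 = -8/(5*pi**2).

-8/(5*pi**2)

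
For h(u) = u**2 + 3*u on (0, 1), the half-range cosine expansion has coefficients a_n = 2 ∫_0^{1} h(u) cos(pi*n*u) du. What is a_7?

-16/(49*pi**2)

a_7 = 2 ∫_0^{1} (u**2 + 3*u) cos(7*pi*u) du.
Integrating by parts twice (tabular method), an antiderivative of (u**2 + 3*u) cos(7*pi*u) is u**2*sin(7*pi*u)/(7*pi) + 3*u*sin(7*pi*u)/(7*pi) + 2*u*cos(7*pi*u)/(49*pi**2) - 2*sin(7*pi*u)/(343*pi**3) + 3*cos(7*pi*u)/(49*pi**2); evaluating from 0 to 1: ∫_{0}^{1} (u**2 + 3*u) cos(7*pi*u) du = (-5/(49*pi**2)) - (3/(49*pi**2)) = -8/(49*pi**2).
Hence a_7 = 2·(-8/(49*pi**2)) = -16/(49*pi**2).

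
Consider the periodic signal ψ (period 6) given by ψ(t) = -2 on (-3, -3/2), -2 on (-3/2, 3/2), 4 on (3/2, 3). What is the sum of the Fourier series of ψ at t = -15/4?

4

t = -15/4 differs from t = 9/4 by -1 full period(s), and the series is 6-periodic.
ψ is continuous at t = 9/4 with value 4, so the series converges to 4 there.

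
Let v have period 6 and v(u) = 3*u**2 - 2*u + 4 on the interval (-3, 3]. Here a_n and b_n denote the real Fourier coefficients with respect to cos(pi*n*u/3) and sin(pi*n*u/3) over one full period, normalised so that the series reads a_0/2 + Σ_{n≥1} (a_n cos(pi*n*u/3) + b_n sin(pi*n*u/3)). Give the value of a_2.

27/pi**2

a_2 = 1/3 ∫_{-3}^{3} v(u) cos(2*pi*u/3) du.
Integrating by parts twice (tabular method), an antiderivative of (3*u**2 - 2*u + 4) cos(2*pi*u/3) is 9*u**2*sin(2*pi*u/3)/(2*pi) - 3*u*sin(2*pi*u/3)/pi + 27*u*cos(2*pi*u/3)/(2*pi**2) - 81*sin(2*pi*u/3)/(4*pi**3) + 6*sin(2*pi*u/3)/pi - 9*cos(2*pi*u/3)/(2*pi**2); evaluating from -3 to 3: ∫_{-3}^{3} (3*u**2 - 2*u + 4) cos(2*pi*u/3) du = (36/pi**2) - (-45/pi**2) = 81/pi**2.
Hence a_2 = (1/3)·(81/pi**2) = 27/pi**2.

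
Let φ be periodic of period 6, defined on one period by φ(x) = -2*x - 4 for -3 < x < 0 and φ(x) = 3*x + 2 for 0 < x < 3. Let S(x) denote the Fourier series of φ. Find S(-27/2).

-1

x = -27/2 differs from x = -3/2 by -2 full period(s), and the series is 6-periodic.
φ is continuous at x = -3/2 with value -1, so the series converges to -1 there.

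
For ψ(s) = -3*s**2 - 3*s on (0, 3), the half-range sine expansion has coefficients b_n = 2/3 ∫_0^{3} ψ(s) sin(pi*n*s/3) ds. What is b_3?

b_3 = 2/3 ∫_0^{3} (-3*s**2 - 3*s) sin(pi*s) ds.
Integrating by parts twice (tabular method), an antiderivative of (-3*s**2 - 3*s) sin(pi*s) is 3*s**2*cos(pi*s)/pi - 6*s*sin(pi*s)/pi**2 + 3*s*cos(pi*s)/pi - 3*sin(pi*s)/pi**2 - 6*cos(pi*s)/pi**3; evaluating from 0 to 3: ∫_{0}^{3} (-3*s**2 - 3*s) sin(pi*s) ds = (-36/pi + 6/pi**3) - (-6/pi**3) = -36/pi + 12/pi**3.
Hence b_3 = (2/3)·(-36/pi + 12/pi**3) = -24/pi + 8/pi**3.

-24/pi + 8/pi**3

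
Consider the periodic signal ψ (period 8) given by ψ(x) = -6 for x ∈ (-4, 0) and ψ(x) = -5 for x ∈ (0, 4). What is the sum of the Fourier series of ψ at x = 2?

ψ is continuous at x = 2 with value -5, so the series converges to -5 there.

-5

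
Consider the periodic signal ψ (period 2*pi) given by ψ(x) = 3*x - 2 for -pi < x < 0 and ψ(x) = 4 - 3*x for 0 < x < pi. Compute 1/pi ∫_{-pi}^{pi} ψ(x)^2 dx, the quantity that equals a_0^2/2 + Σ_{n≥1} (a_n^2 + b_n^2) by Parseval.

-6*pi + 20 + 6*pi**2

1/pi ∫_{-pi}^{pi} ψ(x)^2 dx = 1/pi · (2*pi*(-3*pi + 10 + 3*pi**2)) = -6*pi + 20 + 6*pi**2.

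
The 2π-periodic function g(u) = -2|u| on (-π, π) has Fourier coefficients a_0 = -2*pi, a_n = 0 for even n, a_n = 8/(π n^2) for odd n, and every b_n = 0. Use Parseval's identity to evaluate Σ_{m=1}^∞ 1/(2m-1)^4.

pi**4/96

Parseval: a_0^2/2 + Σ a_n^2 = (1/π) ∫_{-π}^{π} g(u)^2 du = 8*pi**2/3.
Subtract a_0^2/2 = 2*pi**2: Σ a_n^2 = 2*pi**2/3.
Only odd n contribute, with a_n^2 = 64/(π^2 n^4), so Σ_{m≥1} 1/(2m-1)^4 = π^2·(2*pi**2/3)/64 = pi**4/96.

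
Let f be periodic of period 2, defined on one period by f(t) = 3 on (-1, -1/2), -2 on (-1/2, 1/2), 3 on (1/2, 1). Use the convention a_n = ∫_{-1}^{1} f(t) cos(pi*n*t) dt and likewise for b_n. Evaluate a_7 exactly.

10/(7*pi)

a_7 = ∫_{-1}^{1} f(t) cos(7*pi*t) dt.
f is even and cos(7*pi*t) is even, so the integrand is even and a_7 = 2 ∫_0^{1} f(t) cos(7*pi*t) dt.
Split the integral at the breakpoints.
Directly, an antiderivative of (-2) cos(7*pi*t) is -2*sin(7*pi*t)/(7*pi); evaluating from 0 to 1/2: ∫_{0}^{1/2} (-2) cos(7*pi*t) dt = (2/(7*pi)) - (0) = 2/(7*pi).
Directly, an antiderivative of (3) cos(7*pi*t) is 3*sin(7*pi*t)/(7*pi); evaluating from 1/2 to 1: ∫_{1/2}^{1} (3) cos(7*pi*t) dt = (0) - (-3/(7*pi)) = 3/(7*pi).
Summing the pieces and multiplying by 2 gives a_7 = 10/(7*pi).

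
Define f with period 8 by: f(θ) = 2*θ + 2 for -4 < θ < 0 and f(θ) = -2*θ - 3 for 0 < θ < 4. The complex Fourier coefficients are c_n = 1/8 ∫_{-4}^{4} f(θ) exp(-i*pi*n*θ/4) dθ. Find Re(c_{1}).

16/pi**2

Since f is real-valued, Re(c_{1}) = 1/8 ∫_{-4}^{4} f(θ) cos(pi*θ/4) dθ = a_{1}/2.
Split the integral at the breakpoints.
Integrating by parts (boundary term plus one more integral), an antiderivative of (2*θ + 2) cos(pi*θ/4) is 8*θ*sin(pi*θ/4)/pi + 8*sin(pi*θ/4)/pi + 32*cos(pi*θ/4)/pi**2; evaluating from -4 to 0: ∫_{-4}^{0} (2*θ + 2) cos(pi*θ/4) dθ = (32/pi**2) - (-32/pi**2) = 64/pi**2.
Integrating by parts (boundary term plus one more integral), an antiderivative of (-2*θ - 3) cos(pi*θ/4) is -8*θ*sin(pi*θ/4)/pi - 12*sin(pi*θ/4)/pi - 32*cos(pi*θ/4)/pi**2; evaluating from 0 to 4: ∫_{0}^{4} (-2*θ - 3) cos(pi*θ/4) dθ = (32/pi**2) - (-32/pi**2) = 64/pi**2.
So ∫_{-4}^{4} f(θ) cos(pi*θ/4) dθ = 128/pi**2.
Hence Re(c_{1}) = (1/8)·(128/pi**2) = 16/pi**2.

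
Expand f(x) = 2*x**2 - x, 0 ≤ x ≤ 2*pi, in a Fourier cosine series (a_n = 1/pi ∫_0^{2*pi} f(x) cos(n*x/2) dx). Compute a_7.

a_7 = 1/pi ∫_0^{2*pi} (2*x**2 - x) cos(7*x/2) dx.
Integrating by parts twice (tabular method), an antiderivative of (2*x**2 - x) cos(7*x/2) is 4*x**2*sin(7*x/2)/7 - 2*x*sin(7*x/2)/7 + 16*x*cos(7*x/2)/49 - 32*sin(7*x/2)/343 - 4*cos(7*x/2)/49; evaluating from 0 to 2*pi: ∫_{0}^{2*pi} (2*x**2 - x) cos(7*x/2) dx = (4/49 - 32*pi/49) - (-4/49) = 8/49 - 32*pi/49.
Hence a_7 = (1/pi)·(8/49 - 32*pi/49) = 8*(1 - 4*pi)/(49*pi).

8*(1 - 4*pi)/(49*pi)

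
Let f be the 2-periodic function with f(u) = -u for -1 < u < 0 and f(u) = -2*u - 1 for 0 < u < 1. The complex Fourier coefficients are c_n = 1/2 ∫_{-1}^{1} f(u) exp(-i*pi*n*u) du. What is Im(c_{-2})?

3/(4*pi)

Since f is real-valued, Im(c_{-2}) = -1/2 ∫_{-1}^{1} f(u) sin(-2*pi*u) du = b_{2}/2.
Split the integral at the breakpoints.
Integrating by parts (boundary term plus one more integral), an antiderivative of (-u) sin(-2*pi*u) is -u*cos(2*pi*u)/(2*pi) + sin(2*pi*u)/(4*pi**2); evaluating from -1 to 0: ∫_{-1}^{0} (-u) sin(-2*pi*u) du = (0) - (1/(2*pi)) = -1/(2*pi).
Integrating by parts (boundary term plus one more integral), an antiderivative of (-2*u - 1) sin(-2*pi*u) is -u*cos(2*pi*u)/pi + sin(2*pi*u)/(2*pi**2) - cos(2*pi*u)/(2*pi); evaluating from 0 to 1: ∫_{0}^{1} (-2*u - 1) sin(-2*pi*u) du = (-3/(2*pi)) - (-1/(2*pi)) = -1/pi.
So ∫_{-1}^{1} f(u) sin(-2*pi*u) du = -3/(2*pi).
Hence Im(c_{-2}) = (-1/2)·(-3/(2*pi)) = 3/(4*pi).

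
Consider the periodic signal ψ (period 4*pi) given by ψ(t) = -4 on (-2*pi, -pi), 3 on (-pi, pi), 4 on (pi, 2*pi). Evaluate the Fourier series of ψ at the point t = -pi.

At t = -pi the one-sided limits are ψ(-pi^-) = -4 and ψ(-pi^+) = 3.
By Dirichlet's theorem the series converges to their average, [(-4) + (3)]/2 = -1/2.

-1/2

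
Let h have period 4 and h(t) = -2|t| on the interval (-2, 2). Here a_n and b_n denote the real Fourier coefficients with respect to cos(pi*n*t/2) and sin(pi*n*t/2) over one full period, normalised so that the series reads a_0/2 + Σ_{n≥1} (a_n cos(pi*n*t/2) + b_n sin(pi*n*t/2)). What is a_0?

-4

a_0 = 1/2 ∫_{-2}^{2} h(t) dt = 1/2 · (-8) = -4.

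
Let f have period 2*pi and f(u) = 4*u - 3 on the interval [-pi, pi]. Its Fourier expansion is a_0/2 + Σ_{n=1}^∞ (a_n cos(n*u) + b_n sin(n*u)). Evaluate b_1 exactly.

b_1 = 1/pi ∫_{-pi}^{pi} f(u) sin(u) du.
Integrating by parts (boundary term plus one more integral), an antiderivative of (4*u - 3) sin(u) is -4*u*cos(u) + 4*sin(u) + 3*cos(u); evaluating from -pi to pi: ∫_{-pi}^{pi} (4*u - 3) sin(u) du = (-3 + 4*pi) - (-4*pi - 3) = 8*pi.
Hence b_1 = (1/pi)·(8*pi) = 8.

8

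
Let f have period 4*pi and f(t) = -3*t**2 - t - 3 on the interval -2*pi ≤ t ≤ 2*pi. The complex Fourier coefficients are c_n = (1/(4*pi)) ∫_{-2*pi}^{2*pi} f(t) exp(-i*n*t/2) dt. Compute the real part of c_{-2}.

-6

Since f is real-valued, Re(c_{-2}) = (1/(4*pi)) ∫_{-2*pi}^{2*pi} f(t) cos(-t) dt = a_{2}/2.
Integrating by parts twice (tabular method), an antiderivative of (-3*t**2 - t - 3) cos(-t) is -3*t**2*sin(t) - t*sin(t) - 6*t*cos(t) + 3*sin(t) - cos(t); evaluating from -2*pi to 2*pi: ∫_{-2*pi}^{2*pi} (-3*t**2 - t - 3) cos(-t) dt = (-12*pi - 1) - (-1 + 12*pi) = -24*pi.
Hence Re(c_{-2}) = (1/(4*pi))·(-24*pi) = -6.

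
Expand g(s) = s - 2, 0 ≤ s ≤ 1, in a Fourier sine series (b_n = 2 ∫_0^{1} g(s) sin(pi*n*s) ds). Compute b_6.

-1/(3*pi)

b_6 = 2 ∫_0^{1} (s - 2) sin(6*pi*s) ds.
Integrating by parts (boundary term plus one more integral), an antiderivative of (s - 2) sin(6*pi*s) is -s*cos(6*pi*s)/(6*pi) + sin(6*pi*s)/(36*pi**2) + cos(6*pi*s)/(3*pi); evaluating from 0 to 1: ∫_{0}^{1} (s - 2) sin(6*pi*s) ds = (1/(6*pi)) - (1/(3*pi)) = -1/(6*pi).
Hence b_6 = 2·(-1/(6*pi)) = -1/(3*pi).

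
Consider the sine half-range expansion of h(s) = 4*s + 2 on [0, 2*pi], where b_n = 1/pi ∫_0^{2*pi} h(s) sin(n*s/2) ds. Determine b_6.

b_6 = 1/pi ∫_0^{2*pi} (4*s + 2) sin(3*s) ds.
Integrating by parts (boundary term plus one more integral), an antiderivative of (4*s + 2) sin(3*s) is -4*s*cos(3*s)/3 + 4*sin(3*s)/9 - 2*cos(3*s)/3; evaluating from 0 to 2*pi: ∫_{0}^{2*pi} (4*s + 2) sin(3*s) ds = (-8*pi/3 - 2/3) - (-2/3) = -8*pi/3.
Hence b_6 = (1/pi)·(-8*pi/3) = -8/3.

-8/3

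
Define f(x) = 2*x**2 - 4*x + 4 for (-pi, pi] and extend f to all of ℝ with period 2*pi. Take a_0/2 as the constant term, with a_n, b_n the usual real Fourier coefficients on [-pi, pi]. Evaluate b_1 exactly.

-8

b_1 = 1/pi ∫_{-pi}^{pi} f(x) sin(x) dx.
Integrating by parts twice (tabular method), an antiderivative of (2*x**2 - 4*x + 4) sin(x) is -2*x**2*cos(x) + 4*x*sin(x) + 4*x*cos(x) - 4*sin(x); evaluating from -pi to pi: ∫_{-pi}^{pi} (2*x**2 - 4*x + 4) sin(x) dx = (2*pi*(-2 + pi)) - (2*pi*(2 + pi)) = -8*pi.
Hence b_1 = (1/pi)·(-8*pi) = -8.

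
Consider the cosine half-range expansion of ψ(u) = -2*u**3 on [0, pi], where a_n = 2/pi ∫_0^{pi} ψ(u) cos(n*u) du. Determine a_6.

-pi/3

a_6 = 2/pi ∫_0^{pi} (-2*u**3) cos(6*u) du.
Integrating by parts three times (tabular method), an antiderivative of (-2*u**3) cos(6*u) is -u**3*sin(6*u)/3 - u**2*cos(6*u)/6 + u*sin(6*u)/18 + cos(6*u)/108; evaluating from 0 to pi: ∫_{0}^{pi} (-2*u**3) cos(6*u) du = (1/108 - pi**2/6) - (1/108) = -pi**2/6.
Hence a_6 = (2/pi)·(-pi**2/6) = -pi/3.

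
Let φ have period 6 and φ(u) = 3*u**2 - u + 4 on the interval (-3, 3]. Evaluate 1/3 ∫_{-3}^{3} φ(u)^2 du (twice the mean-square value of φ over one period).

1/3 ∫_{-3}^{3} φ(u)^2 du = 1/3 · (7104/5) = 2368/5.

2368/5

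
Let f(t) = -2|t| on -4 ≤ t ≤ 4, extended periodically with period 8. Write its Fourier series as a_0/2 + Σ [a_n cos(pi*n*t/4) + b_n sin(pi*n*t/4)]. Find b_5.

0

b_5 = 1/4 ∫_{-4}^{4} f(t) sin(5*pi*t/4) dt.
f is even and sin(5*pi*t/4) is odd, so the integrand is odd over a symmetric interval and the integral vanishes.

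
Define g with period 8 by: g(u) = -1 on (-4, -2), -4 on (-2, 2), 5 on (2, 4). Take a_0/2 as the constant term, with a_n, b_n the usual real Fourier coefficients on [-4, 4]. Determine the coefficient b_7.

b_7 = 1/4 ∫_{-4}^{4} g(u) sin(7*pi*u/4) du.
Split the integral at the breakpoints.
Directly, an antiderivative of (-1) sin(7*pi*u/4) is 4*cos(7*pi*u/4)/(7*pi); evaluating from -4 to -2: ∫_{-4}^{-2} (-1) sin(7*pi*u/4) du = (0) - (-4/(7*pi)) = 4/(7*pi).
Directly, an antiderivative of (-4) sin(7*pi*u/4) is 16*cos(7*pi*u/4)/(7*pi); evaluating from -2 to 2: ∫_{-2}^{2} (-4) sin(7*pi*u/4) du = (0) - (0) = 0.
Directly, an antiderivative of (5) sin(7*pi*u/4) is -20*cos(7*pi*u/4)/(7*pi); evaluating from 2 to 4: ∫_{2}^{4} (5) sin(7*pi*u/4) du = (20/(7*pi)) - (0) = 20/(7*pi).
Summing the pieces and multiplying by (1/4) gives b_7 = 6/(7*pi).

6/(7*pi)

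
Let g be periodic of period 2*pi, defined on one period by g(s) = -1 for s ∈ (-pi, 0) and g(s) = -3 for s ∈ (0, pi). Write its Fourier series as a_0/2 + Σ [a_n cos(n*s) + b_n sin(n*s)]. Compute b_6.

0

b_6 = 1/pi ∫_{-pi}^{pi} g(s) sin(6*s) ds.
Split the integral at the breakpoints.
Directly, an antiderivative of (-1) sin(6*s) is cos(6*s)/6; evaluating from -pi to 0: ∫_{-pi}^{0} (-1) sin(6*s) ds = (1/6) - (1/6) = 0.
Directly, an antiderivative of (-3) sin(6*s) is cos(6*s)/2; evaluating from 0 to pi: ∫_{0}^{pi} (-3) sin(6*s) ds = (1/2) - (1/2) = 0.
Summing the pieces and multiplying by (1/pi) gives b_6 = 0.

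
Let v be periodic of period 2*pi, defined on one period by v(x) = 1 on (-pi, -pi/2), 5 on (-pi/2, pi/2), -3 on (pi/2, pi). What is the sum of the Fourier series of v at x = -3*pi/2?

1

x = -3*pi/2 differs from x = pi/2 by -1 full period(s), and the series is 2*pi-periodic.
At x = pi/2 the one-sided limits are v(pi/2^-) = 5 and v(pi/2^+) = -3.
By Dirichlet's theorem the series converges to their average, [(5) + (-3)]/2 = 1.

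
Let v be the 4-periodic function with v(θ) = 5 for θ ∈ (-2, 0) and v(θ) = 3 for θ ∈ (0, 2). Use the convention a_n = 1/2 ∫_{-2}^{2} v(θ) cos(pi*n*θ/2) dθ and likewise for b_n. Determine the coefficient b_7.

-4/(7*pi)

b_7 = 1/2 ∫_{-2}^{2} v(θ) sin(7*pi*θ/2) dθ.
Split the integral at the breakpoints.
Directly, an antiderivative of (5) sin(7*pi*θ/2) is -10*cos(7*pi*θ/2)/(7*pi); evaluating from -2 to 0: ∫_{-2}^{0} (5) sin(7*pi*θ/2) dθ = (-10/(7*pi)) - (10/(7*pi)) = -20/(7*pi).
Directly, an antiderivative of (3) sin(7*pi*θ/2) is -6*cos(7*pi*θ/2)/(7*pi); evaluating from 0 to 2: ∫_{0}^{2} (3) sin(7*pi*θ/2) dθ = (6/(7*pi)) - (-6/(7*pi)) = 12/(7*pi).
Summing the pieces and multiplying by (1/2) gives b_7 = -4/(7*pi).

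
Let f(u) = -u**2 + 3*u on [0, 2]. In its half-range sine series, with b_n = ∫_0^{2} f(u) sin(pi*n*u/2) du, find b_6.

b_6 = ∫_0^{2} (-u**2 + 3*u) sin(3*pi*u) du.
Integrating by parts twice (tabular method), an antiderivative of (-u**2 + 3*u) sin(3*pi*u) is u**2*cos(3*pi*u)/(3*pi) - 2*u*sin(3*pi*u)/(9*pi**2) - u*cos(3*pi*u)/pi + sin(3*pi*u)/(3*pi**2) - 2*cos(3*pi*u)/(27*pi**3); evaluating from 0 to 2: ∫_{0}^{2} (-u**2 + 3*u) sin(3*pi*u) du = (2*(-9*pi**2 - 1)/(27*pi**3)) - (-2/(27*pi**3)) = -2/(3*pi).
Hence b_6 = -2/(3*pi).

-2/(3*pi)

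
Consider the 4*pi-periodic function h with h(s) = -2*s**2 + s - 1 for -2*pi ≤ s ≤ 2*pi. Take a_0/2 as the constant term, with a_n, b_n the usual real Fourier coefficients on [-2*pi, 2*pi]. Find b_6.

-2/3

b_6 = (1/(2*pi)) ∫_{-2*pi}^{2*pi} h(s) sin(3*s) ds.
Integrating by parts twice (tabular method), an antiderivative of (-2*s**2 + s - 1) sin(3*s) is 2*s**2*cos(3*s)/3 - 4*s*sin(3*s)/9 - s*cos(3*s)/3 + sin(3*s)/9 + 5*cos(3*s)/27; evaluating from -2*pi to 2*pi: ∫_{-2*pi}^{2*pi} (-2*s**2 + s - 1) sin(3*s) ds = (-2*pi/3 + 5/27 + 8*pi**2/3) - (5/27 + 2*pi/3 + 8*pi**2/3) = -4*pi/3.
Hence b_6 = (1/(2*pi))·(-4*pi/3) = -2/3.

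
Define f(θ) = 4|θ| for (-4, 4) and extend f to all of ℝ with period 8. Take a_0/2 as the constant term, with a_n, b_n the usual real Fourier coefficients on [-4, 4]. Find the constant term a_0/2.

8

a_0 = 1/4 ∫_{-4}^{4} f(θ) dθ = 1/4 · (64) = 16.
So the constant term a_0/2 = 8.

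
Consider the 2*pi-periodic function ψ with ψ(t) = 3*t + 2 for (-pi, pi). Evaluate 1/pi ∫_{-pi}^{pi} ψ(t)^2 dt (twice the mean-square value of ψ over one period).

1/pi ∫_{-pi}^{pi} ψ(t)^2 dt = 1/pi · (8*pi + 6*pi**3) = 8 + 6*pi**2.

8 + 6*pi**2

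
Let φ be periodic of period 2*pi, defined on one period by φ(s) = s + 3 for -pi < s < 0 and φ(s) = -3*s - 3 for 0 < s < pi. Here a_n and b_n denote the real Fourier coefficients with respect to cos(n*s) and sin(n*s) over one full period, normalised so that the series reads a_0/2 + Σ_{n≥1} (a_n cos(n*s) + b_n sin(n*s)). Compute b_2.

b_2 = 1/pi ∫_{-pi}^{pi} φ(s) sin(2*s) ds.
Split the integral at the breakpoints.
Integrating by parts (boundary term plus one more integral), an antiderivative of (s + 3) sin(2*s) is -s*cos(2*s)/2 + sin(2*s)/4 - 3*cos(2*s)/2; evaluating from -pi to 0: ∫_{-pi}^{0} (s + 3) sin(2*s) ds = (-3/2) - (-3/2 + pi/2) = -pi/2.
Integrating by parts (boundary term plus one more integral), an antiderivative of (-3*s - 3) sin(2*s) is 3*s*cos(2*s)/2 - 3*sin(2*s)/4 + 3*cos(2*s)/2; evaluating from 0 to pi: ∫_{0}^{pi} (-3*s - 3) sin(2*s) ds = (3/2 + 3*pi/2) - (3/2) = 3*pi/2.
Summing the pieces and multiplying by (1/pi) gives b_2 = 1.

1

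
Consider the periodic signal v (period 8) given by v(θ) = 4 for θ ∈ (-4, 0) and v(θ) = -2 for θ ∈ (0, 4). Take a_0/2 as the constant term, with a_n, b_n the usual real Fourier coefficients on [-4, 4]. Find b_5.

b_5 = 1/4 ∫_{-4}^{4} v(θ) sin(5*pi*θ/4) dθ.
Split the integral at the breakpoints.
Directly, an antiderivative of (4) sin(5*pi*θ/4) is -16*cos(5*pi*θ/4)/(5*pi); evaluating from -4 to 0: ∫_{-4}^{0} (4) sin(5*pi*θ/4) dθ = (-16/(5*pi)) - (16/(5*pi)) = -32/(5*pi).
Directly, an antiderivative of (-2) sin(5*pi*θ/4) is 8*cos(5*pi*θ/4)/(5*pi); evaluating from 0 to 4: ∫_{0}^{4} (-2) sin(5*pi*θ/4) dθ = (-8/(5*pi)) - (8/(5*pi)) = -16/(5*pi).
Summing the pieces and multiplying by (1/4) gives b_5 = -12/(5*pi).

-12/(5*pi)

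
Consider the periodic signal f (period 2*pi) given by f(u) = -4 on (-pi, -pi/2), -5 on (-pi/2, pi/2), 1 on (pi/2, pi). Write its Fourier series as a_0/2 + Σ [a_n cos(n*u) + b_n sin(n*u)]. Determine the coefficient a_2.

0

a_2 = 1/pi ∫_{-pi}^{pi} f(u) cos(2*u) du.
Split the integral at the breakpoints.
Directly, an antiderivative of (-4) cos(2*u) is -2*sin(2*u); evaluating from -pi to -pi/2: ∫_{-pi}^{-pi/2} (-4) cos(2*u) du = (0) - (0) = 0.
Directly, an antiderivative of (-5) cos(2*u) is -5*sin(2*u)/2; evaluating from -pi/2 to pi/2: ∫_{-pi/2}^{pi/2} (-5) cos(2*u) du = (0) - (0) = 0.
Directly, an antiderivative of (1) cos(2*u) is sin(2*u)/2; evaluating from pi/2 to pi: ∫_{pi/2}^{pi} (1) cos(2*u) du = (0) - (0) = 0.
Summing the pieces and multiplying by (1/pi) gives a_2 = 0.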